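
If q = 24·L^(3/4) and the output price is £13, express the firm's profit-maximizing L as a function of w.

L(w) = (234/w)^(4)

MP_L = (3/4)·24·L^(-1/4) = 18·L^(-1/4).
Setting P·MP_L = w: 234·L^(-1/4) = w.
Solving for L: L^(-1/4) = w/234, so L = (234/w)^(4).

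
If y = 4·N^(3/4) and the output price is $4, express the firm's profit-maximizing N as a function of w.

N(w) = 20736/w^(4)

MP_N = (3/4)·4·N^(-1/4) = 3·N^(-1/4).
Setting P·MP_N = w: 12·N^(-1/4) = w.
Solving for N: N^(-1/4) = w/12, so N = (12/w)^(4).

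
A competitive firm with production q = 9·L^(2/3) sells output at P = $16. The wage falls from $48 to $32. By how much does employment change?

From P·MP_L = w with MP_L = 6·L^(-1/3), the labor demand is L(w) = (96/w)^(3).
At w = 48: L = 8. At w = 32: L = 27.
ΔL = 27 − 8 = 19.

ΔL = 19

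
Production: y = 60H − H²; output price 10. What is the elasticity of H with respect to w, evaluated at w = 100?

From P·MP_H = w with MP_H = 60 − 2H, labor demand is H(w) = (60 − w/10)/2.
dH/dw = −1/(20) = -0.05.
At w = 100, H = 25, so ε = (dH/dw)·(w/H) = (-0.05)·(100/25) = -0.2.

ε = -0.2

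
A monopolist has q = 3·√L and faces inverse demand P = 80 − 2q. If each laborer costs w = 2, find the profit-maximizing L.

Marginal revenue from the inverse demand is MR = 80 − 4q.
The marginal product is MP_L = 1.5·L^(-1/2).
A monopolist hires until marginal revenue product equals the wage: MR·MP_L = w.
At L, q = 3·√L. Substituting and solving: (80 − 12·√L)·1.5·L^(-1/2) = 2 gives L = 36.

L* = 36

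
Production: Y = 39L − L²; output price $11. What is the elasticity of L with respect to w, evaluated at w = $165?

ε = -0.625

From P·MP_L = w with MP_L = 39 − 2L, labor demand is L(w) = (39 − w/11)/2.
dL/dw = −1/(22) = -1/22.
At w = 165, L = 12, so ε = (dL/dw)·(w/L) = (-1/22)·(165/12) = -0.625.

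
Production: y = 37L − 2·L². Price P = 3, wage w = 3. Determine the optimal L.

The marginal product of L is MP_L = 37 − 4L.
A price-taking firm hires until the value of the marginal product equals the wage: P·MP_L = w, so 3·(37 − 4L) = 3.
Then 37 − 4L = 1, giving L = 9.

L* = 9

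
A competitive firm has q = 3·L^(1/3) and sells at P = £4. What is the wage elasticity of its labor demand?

MP_L = (1/3)·3·L^(-2/3), so P·MP_L = w gives 4·L^(-2/3) = w.
Solving, L(w) = (4/w)^(3/2). This is a constant-elasticity form: L ∝ w^(−3/2), so ε = −3/2.

ε = -1.5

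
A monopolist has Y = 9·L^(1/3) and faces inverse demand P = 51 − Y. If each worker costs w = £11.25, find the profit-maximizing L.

Marginal revenue from the inverse demand is MR = 51 − 2Y.
The marginal product is MP_L = 3·L^(-2/3).
A monopolist hires until marginal revenue product equals the wage: MR·MP_L = w.
At L, Y = 9·L^(1/3). Substituting and solving: (51 − 18·L^(1/3))·3·L^(-2/3) = 11.25 gives L = 8.

L* = 8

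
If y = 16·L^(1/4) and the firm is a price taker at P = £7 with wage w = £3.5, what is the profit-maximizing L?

L* = 16

MP_L = (1/4)·16·L^(-3/4) = 4·L^(-3/4).
Profit maximization for a price taker requires P·MP_L = w: 7·4·L^(-3/4) = 3.5.
So L^(-3/4) = 0.125, which gives L = 16.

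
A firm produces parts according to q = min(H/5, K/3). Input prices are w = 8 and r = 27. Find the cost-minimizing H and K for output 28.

With a fixed-proportions technology, the cost-minimizing bundle uses no slack in either input: H/5 = K/3 = q.
So H = 5·28 = 140 and K = 3·28 = 84.

H* = 140, K* = 84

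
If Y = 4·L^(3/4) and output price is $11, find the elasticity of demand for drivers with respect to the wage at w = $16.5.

ε = -4

MP_L = (3/4)·4·L^(-1/4), so P·MP_L = w gives 33·L^(-1/4) = w.
Solving, L(w) = (33/w)^(4). This is a constant-elasticity form: L ∝ w^(−4), so ε = −4.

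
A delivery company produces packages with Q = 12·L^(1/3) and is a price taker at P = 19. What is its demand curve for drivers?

MP_L = (1/3)·12·L^(-2/3) = 4·L^(-2/3).
Setting P·MP_L = w: 76·L^(-2/3) = w.
Solving for L: L^(-2/3) = w/76, so L = (76/w)^(3/2).

L(w) = (76/w)^(3/2)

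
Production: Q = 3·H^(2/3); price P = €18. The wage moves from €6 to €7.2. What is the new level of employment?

From P·MP_H = w with MP_H = 2·H^(-1/3), the labor demand is H(w) = (36/w)^(3).
At w = 6: H = 216. At w = 7.2: H = 125.

H* = 125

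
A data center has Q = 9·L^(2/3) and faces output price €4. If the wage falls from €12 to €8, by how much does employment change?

From P·MP_L = w with MP_L = 6·L^(-1/3), the labor demand is L(w) = (24/w)^(3).
At w = 12: L = 8. At w = 8: L = 27.
ΔL = 27 − 8 = 19.

ΔL = 19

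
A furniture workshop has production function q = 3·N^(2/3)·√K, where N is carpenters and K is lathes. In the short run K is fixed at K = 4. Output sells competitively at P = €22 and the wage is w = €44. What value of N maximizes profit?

With K = 4, MP_N = (2/3)·3·N^(-1/3)·4^(1/2) = 4·N^(-1/3).
Profit maximization for a price taker requires P·MP_N = w: 22·4·N^(-1/3) = 44.
So N^(-1/3) = 0.5, which gives N = 8.

N* = 8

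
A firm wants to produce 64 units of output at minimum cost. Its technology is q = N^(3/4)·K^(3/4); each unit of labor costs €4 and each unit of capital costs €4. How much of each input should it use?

N* = 16, K* = 16

Cost minimization requires the marginal rate of technical substitution to equal the input-price ratio: MP_N/MP_K = w/r.
Here MP_N/MP_K = (3/4)·(K/N)/(3/4) = (K/N). Setting this equal to 4/4 = 1 gives K = N.
Substituting into q = 64: N^(3/4)·(N)^(3/4) = 64.
Solving, N = 16 and K = 16.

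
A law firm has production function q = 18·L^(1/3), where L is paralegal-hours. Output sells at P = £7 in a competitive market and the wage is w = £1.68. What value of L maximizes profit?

L* = 125

MP_L = (1/3)·18·L^(-2/3) = 6·L^(-2/3).
Profit maximization for a price taker requires P·MP_L = w: 7·6·L^(-2/3) = 1.68.
So L^(-2/3) = 0.04, which gives L = 125.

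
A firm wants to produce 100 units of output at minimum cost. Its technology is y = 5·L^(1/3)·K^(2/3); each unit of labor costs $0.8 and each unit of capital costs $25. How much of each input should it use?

Cost minimization requires the marginal rate of technical substitution to equal the input-price ratio: MP_L/MP_K = w/r.
Here MP_L/MP_K = (1/3)·(K/L)/(2/3) = 0.5·(K/L). Setting this equal to 0.8/25 = 0.032 gives K = 0.064L.
Substituting into y = 100: 5·L^(1/3)·(0.064L)^(2/3) = 100.
Solving, L = 125 and K = 8.

L* = 125, K* = 8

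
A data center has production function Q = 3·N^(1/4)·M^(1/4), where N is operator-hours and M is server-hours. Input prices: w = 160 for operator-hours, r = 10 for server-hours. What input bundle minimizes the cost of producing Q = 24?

N* = 16, M* = 256

Cost minimization requires the marginal rate of technical substitution to equal the input-price ratio: MP_N/MP_M = w/r.
Here MP_N/MP_M = (1/4)·(M/N)/(1/4) = (M/N). Setting this equal to 160/10 = 16 gives M = 16N.
Substituting into Q = 24: 3·N^(1/4)·(16N)^(1/4) = 24.
Solving, N = 16 and M = 256.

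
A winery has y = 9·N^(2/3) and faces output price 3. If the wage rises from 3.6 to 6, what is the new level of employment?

From P·MP_N = w with MP_N = 6·N^(-1/3), the labor demand is N(w) = (18/w)^(3).
At w = 3.6: N = 125. At w = 6: N = 27.

N* = 27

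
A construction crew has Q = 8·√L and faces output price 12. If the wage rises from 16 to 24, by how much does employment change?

From P·MP_L = w with MP_L = 4·L^(-1/2), the labor demand is L(w) = (48/w)^(2).
At w = 16: L = 9. At w = 24: L = 4.
ΔL = 4 − 9 = -5.

ΔL = -5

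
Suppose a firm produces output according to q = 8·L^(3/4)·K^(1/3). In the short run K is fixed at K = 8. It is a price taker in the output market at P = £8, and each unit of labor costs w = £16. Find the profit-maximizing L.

With K = 8, MP_L = (3/4)·8·L^(-1/4)·8^(1/3) = 12·L^(-1/4).
Profit maximization for a price taker requires P·MP_L = w: 8·12·L^(-1/4) = 16.
So L^(-1/4) = 1/6, which gives L = 1296.

L* = 1296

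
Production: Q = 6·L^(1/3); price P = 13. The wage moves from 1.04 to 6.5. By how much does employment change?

ΔL = -117

From P·MP_L = w with MP_L = 2·L^(-2/3), the labor demand is L(w) = (26/w)^(3/2).
At w = 1.04: L = 125. At w = 6.5: L = 8.
ΔL = 8 − 125 = -117.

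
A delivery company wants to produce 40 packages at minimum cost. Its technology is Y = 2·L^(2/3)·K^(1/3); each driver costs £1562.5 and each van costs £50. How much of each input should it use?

Cost minimization requires the marginal rate of technical substitution to equal the input-price ratio: MP_L/MP_K = w/r.
Here MP_L/MP_K = (2/3)·(K/L)/(1/3) = 2·(K/L). Setting this equal to 1562.5/50 = 31.25 gives K = 15.625L.
Substituting into Y = 40: 2·L^(2/3)·(15.625L)^(1/3) = 40.
Solving, L = 8 and K = 125.

L* = 8, K* = 125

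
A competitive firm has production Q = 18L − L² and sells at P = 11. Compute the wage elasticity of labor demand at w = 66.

ε = -0.5

From P·MP_L = w with MP_L = 18 − 2L, labor demand is L(w) = (18 − w/11)/2.
dL/dw = −1/(22) = -1/22.
At w = 66, L = 6, so ε = (dL/dw)·(w/L) = (-1/22)·(66/6) = -0.5.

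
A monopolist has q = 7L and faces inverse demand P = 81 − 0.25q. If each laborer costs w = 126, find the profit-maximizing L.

L* = 18

Marginal revenue from the inverse demand is MR = 81 − 0.5q.
The marginal product is MP_L = 7.
A monopolist hires until marginal revenue product equals the wage: MR·MP_L = w.
(81 − 3.5L)·7 = 126, so L = 18.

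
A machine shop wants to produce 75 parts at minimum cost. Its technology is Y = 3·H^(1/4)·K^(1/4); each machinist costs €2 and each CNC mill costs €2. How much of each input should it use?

H* = 625, K* = 625

Cost minimization requires the marginal rate of technical substitution to equal the input-price ratio: MP_H/MP_K = w/r.
Here MP_H/MP_K = (1/4)·(K/H)/(1/4) = (K/H). Setting this equal to 2/2 = 1 gives K = H.
Substituting into Y = 75: 3·H^(1/4)·(H)^(1/4) = 75.
Solving, H = 625 and K = 625.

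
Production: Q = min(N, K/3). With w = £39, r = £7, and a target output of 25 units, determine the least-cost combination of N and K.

N* = 25, K* = 75

With a fixed-proportions technology, the cost-minimizing bundle uses no slack in either input: N = K/3 = Q.
So N = 25 and K = 3·25 = 75.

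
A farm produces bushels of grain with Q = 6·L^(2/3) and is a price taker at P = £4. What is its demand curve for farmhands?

L(w) = 4096/w³

MP_L = (2/3)·6·L^(-1/3) = 4·L^(-1/3).
Setting P·MP_L = w: 16·L^(-1/3) = w.
Solving for L: L^(-1/3) = w/16, so L = (16/w)^(3).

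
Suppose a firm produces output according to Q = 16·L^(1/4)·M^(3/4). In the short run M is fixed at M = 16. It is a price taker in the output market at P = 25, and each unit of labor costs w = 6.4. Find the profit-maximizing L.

With M = 16, MP_L = (1/4)·16·L^(-3/4)·16^(3/4) = 32·L^(-3/4).
Profit maximization for a price taker requires P·MP_L = w: 25·32·L^(-3/4) = 6.4.
So L^(-3/4) = 0.008, which gives L = 625.

L* = 625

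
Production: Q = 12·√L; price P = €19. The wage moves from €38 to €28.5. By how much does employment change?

ΔL = 7

From P·MP_L = w with MP_L = 6·L^(-1/2), the labor demand is L(w) = (114/w)^(2).
At w = 38: L = 9. At w = 28.5: L = 16.
ΔL = 16 − 9 = 7.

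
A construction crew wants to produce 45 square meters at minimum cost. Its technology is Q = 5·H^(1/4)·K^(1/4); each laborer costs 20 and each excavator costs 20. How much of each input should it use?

Cost minimization requires the marginal rate of technical substitution to equal the input-price ratio: MP_H/MP_K = w/r.
Here MP_H/MP_K = (1/4)·(K/H)/(1/4) = (K/H). Setting this equal to 20/20 = 1 gives K = H.
Substituting into Q = 45: 5·H^(1/4)·(H)^(1/4) = 45.
Solving, H = 81 and K = 81.

H* = 81, K* = 81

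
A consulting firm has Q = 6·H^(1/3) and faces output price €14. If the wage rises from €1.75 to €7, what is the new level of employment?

From P·MP_H = w with MP_H = 2·H^(-2/3), the labor demand is H(w) = (28/w)^(3/2).
At w = 1.75: H = 64. At w = 7: H = 8.

H* = 8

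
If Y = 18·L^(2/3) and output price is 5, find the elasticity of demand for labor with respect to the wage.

ε = -3

MP_L = (2/3)·18·L^(-1/3), so P·MP_L = w gives 60·L^(-1/3) = w.
Solving, L(w) = (60/w)^(3). This is a constant-elasticity form: L ∝ w^(−3), so ε = −3.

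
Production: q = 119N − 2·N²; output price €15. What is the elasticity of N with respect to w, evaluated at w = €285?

From P·MP_N = w with MP_N = 119 − 4N, labor demand is N(w) = (119 − w/15)/4.
dN/dw = −1/(60) = -1/60.
At w = 285, N = 25, so ε = (dN/dw)·(w/N) = (-1/60)·(285/25) = -0.19.

ε = -0.19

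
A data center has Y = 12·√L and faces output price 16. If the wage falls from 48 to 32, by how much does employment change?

From P·MP_L = w with MP_L = 6·L^(-1/2), the labor demand is L(w) = (96/w)^(2).
At w = 48: L = 4. At w = 32: L = 9.
ΔL = 9 − 4 = 5.

ΔL = 5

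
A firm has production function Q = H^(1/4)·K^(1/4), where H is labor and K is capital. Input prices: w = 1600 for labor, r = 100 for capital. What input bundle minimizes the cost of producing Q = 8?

H* = 16, K* = 256

Cost minimization requires the marginal rate of technical substitution to equal the input-price ratio: MP_H/MP_K = w/r.
Here MP_H/MP_K = (1/4)·(K/H)/(1/4) = (K/H). Setting this equal to 1600/100 = 16 gives K = 16H.
Substituting into Q = 8: H^(1/4)·(16H)^(1/4) = 8.
Solving, H = 16 and K = 256.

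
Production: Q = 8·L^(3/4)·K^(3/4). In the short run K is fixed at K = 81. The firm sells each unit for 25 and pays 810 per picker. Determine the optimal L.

With K = 81, MP_L = (3/4)·8·L^(-1/4)·81^(3/4) = 162·L^(-1/4).
Profit maximization for a price taker requires P·MP_L = w: 25·162·L^(-1/4) = 810.
So L^(-1/4) = 0.2, which gives L = 625.

L* = 625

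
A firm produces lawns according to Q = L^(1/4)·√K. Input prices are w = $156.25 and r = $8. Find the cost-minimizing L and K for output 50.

L* = 16, K* = 625

Cost minimization requires the marginal rate of technical substitution to equal the input-price ratio: MP_L/MP_K = w/r.
Here MP_L/MP_K = (1/4)·(K/L)/(1/2) = 0.5·(K/L). Setting this equal to 156.25/8 = 19.53125 gives K = 39.0625L.
Substituting into Q = 50: L^(1/4)·(39.0625L)^(1/2) = 50.
Solving, L = 16 and K = 625.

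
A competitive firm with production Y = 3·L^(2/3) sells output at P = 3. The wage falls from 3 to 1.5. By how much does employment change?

ΔL = 56

From P·MP_L = w with MP_L = 2·L^(-1/3), the labor demand is L(w) = (6/w)^(3).
At w = 3: L = 8. At w = 1.5: L = 64.
ΔL = 64 − 8 = 56.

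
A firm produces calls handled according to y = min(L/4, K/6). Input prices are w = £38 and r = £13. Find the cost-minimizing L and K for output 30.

With a fixed-proportions technology, the cost-minimizing bundle uses no slack in either input: L/4 = K/6 = y.
So L = 4·30 = 120 and K = 6·30 = 180.

L* = 120, K* = 180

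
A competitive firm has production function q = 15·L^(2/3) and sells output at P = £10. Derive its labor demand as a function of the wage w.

L(w) = 1000000/w³

MP_L = (2/3)·15·L^(-1/3) = 10·L^(-1/3).
Setting P·MP_L = w: 100·L^(-1/3) = w.
Solving for L: L^(-1/3) = w/100, so L = (100/w)^(3).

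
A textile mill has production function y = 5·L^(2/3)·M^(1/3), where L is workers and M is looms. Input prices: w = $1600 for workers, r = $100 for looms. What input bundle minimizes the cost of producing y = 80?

Cost minimization requires the marginal rate of technical substitution to equal the input-price ratio: MP_L/MP_M = w/r.
Here MP_L/MP_M = (2/3)·(M/L)/(1/3) = 2·(M/L). Setting this equal to 1600/100 = 16 gives M = 8L.
Substituting into y = 80: 5·L^(2/3)·(8L)^(1/3) = 80.
Solving, L = 8 and M = 64.

L* = 8, M* = 64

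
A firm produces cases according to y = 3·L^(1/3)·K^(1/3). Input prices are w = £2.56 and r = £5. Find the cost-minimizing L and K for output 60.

L* = 125, K* = 64

Cost minimization requires the marginal rate of technical substitution to equal the input-price ratio: MP_L/MP_K = w/r.
Here MP_L/MP_K = (1/3)·(K/L)/(1/3) = (K/L). Setting this equal to 2.56/5 = 0.512 gives K = 0.512L.
Substituting into y = 60: 3·L^(1/3)·(0.512L)^(1/3) = 60.
Solving, L = 125 and K = 64.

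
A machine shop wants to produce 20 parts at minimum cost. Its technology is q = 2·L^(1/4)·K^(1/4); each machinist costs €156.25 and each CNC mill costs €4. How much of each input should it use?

Cost minimization requires the marginal rate of technical substitution to equal the input-price ratio: MP_L/MP_K = w/r.
Here MP_L/MP_K = (1/4)·(K/L)/(1/4) = (K/L). Setting this equal to 156.25/4 = 39.0625 gives K = 39.0625L.
Substituting into q = 20: 2·L^(1/4)·(39.0625L)^(1/4) = 20.
Solving, L = 16 and K = 625.

L* = 16, K* = 625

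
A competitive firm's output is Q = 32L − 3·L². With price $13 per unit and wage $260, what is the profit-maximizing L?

The marginal product of L is MP_L = 32 − 6L.
A price-taking firm hires until the value of the marginal product equals the wage: P·MP_L = w, so 13·(32 − 6L) = 260.
Then 32 − 6L = 20, giving L = 2.

L* = 2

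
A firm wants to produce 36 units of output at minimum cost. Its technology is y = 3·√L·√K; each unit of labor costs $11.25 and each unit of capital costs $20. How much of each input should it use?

L* = 16, K* = 9

Cost minimization requires the marginal rate of technical substitution to equal the input-price ratio: MP_L/MP_K = w/r.
Here MP_L/MP_K = (1/2)·(K/L)/(1/2) = (K/L). Setting this equal to 11.25/20 = 0.5625 gives K = 0.5625L.
Substituting into y = 36: 3·L^(1/2)·(0.5625L)^(1/2) = 36.
Solving, L = 16 and K = 9.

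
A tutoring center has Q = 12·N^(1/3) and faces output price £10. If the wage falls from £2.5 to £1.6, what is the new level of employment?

N* = 125

From P·MP_N = w with MP_N = 4·N^(-2/3), the labor demand is N(w) = (40/w)^(3/2).
At w = 2.5: N = 64. At w = 1.6: N = 125.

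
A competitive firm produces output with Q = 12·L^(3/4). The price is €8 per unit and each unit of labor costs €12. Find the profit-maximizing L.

L* = 1296

MP_L = (3/4)·12·L^(-1/4) = 9·L^(-1/4).
Profit maximization for a price taker requires P·MP_L = w: 8·9·L^(-1/4) = 12.
So L^(-1/4) = 1/6, which gives L = 1296.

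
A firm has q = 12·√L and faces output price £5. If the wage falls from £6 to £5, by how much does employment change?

ΔL = 11

From P·MP_L = w with MP_L = 6·L^(-1/2), the labor demand is L(w) = (30/w)^(2).
At w = 6: L = 25. At w = 5: L = 36.
ΔL = 36 − 25 = 11.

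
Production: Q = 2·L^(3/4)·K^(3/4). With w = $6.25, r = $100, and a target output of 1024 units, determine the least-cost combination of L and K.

Cost minimization requires the marginal rate of technical substitution to equal the input-price ratio: MP_L/MP_K = w/r.
Here MP_L/MP_K = (3/4)·(K/L)/(3/4) = (K/L). Setting this equal to 6.25/100 = 0.0625 gives K = 0.0625L.
Substituting into Q = 1024: 2·L^(3/4)·(0.0625L)^(3/4) = 1024.
Solving, L = 256 and K = 16.

L* = 256, K* = 16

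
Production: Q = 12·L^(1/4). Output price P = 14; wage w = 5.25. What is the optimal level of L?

MP_L = (1/4)·12·L^(-3/4) = 3·L^(-3/4).
Profit maximization for a price taker requires P·MP_L = w: 14·3·L^(-3/4) = 5.25.
So L^(-3/4) = 0.125, which gives L = 16.

L* = 16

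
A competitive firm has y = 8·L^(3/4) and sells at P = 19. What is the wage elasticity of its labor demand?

ε = -4

MP_L = (3/4)·8·L^(-1/4), so P·MP_L = w gives 114·L^(-1/4) = w.
Solving, L(w) = (114/w)^(4). This is a constant-elasticity form: L ∝ w^(−4), so ε = −4.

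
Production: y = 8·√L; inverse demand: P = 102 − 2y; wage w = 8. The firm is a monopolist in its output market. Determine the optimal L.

Marginal revenue from the inverse demand is MR = 102 − 4y.
The marginal product is MP_L = 4·L^(-1/2).
A monopolist hires until marginal revenue product equals the wage: MR·MP_L = w.
At L, y = 8·√L. Substituting and solving: (102 − 32·√L)·4·L^(-1/2) = 8 gives L = 9.

L* = 9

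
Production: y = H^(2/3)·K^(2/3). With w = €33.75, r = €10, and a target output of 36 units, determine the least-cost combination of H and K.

Cost minimization requires the marginal rate of technical substitution to equal the input-price ratio: MP_H/MP_K = w/r.
Here MP_H/MP_K = (2/3)·(K/H)/(2/3) = (K/H). Setting this equal to 33.75/10 = 3.375 gives K = 3.375H.
Substituting into y = 36: H^(2/3)·(3.375H)^(2/3) = 36.
Solving, H = 8 and K = 27.

H* = 8, K* = 27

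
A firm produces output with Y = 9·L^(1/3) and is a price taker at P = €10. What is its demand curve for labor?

MP_L = (1/3)·9·L^(-2/3) = 3·L^(-2/3).
Setting P·MP_L = w: 30·L^(-2/3) = w.
Solving for L: L^(-2/3) = w/30, so L = (30/w)^(3/2).

L(w) = (30/w)^(3/2)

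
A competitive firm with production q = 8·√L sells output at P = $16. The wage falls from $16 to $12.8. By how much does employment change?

From P·MP_L = w with MP_L = 4·L^(-1/2), the labor demand is L(w) = (64/w)^(2).
At w = 16: L = 16. At w = 12.8: L = 25.
ΔL = 25 − 16 = 9.

ΔL = 9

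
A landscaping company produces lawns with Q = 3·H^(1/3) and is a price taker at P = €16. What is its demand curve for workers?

H(w) = (16/w)^(3/2)

MP_H = (1/3)·3·H^(-2/3) = H^(-2/3).
Setting P·MP_H = w: 16·H^(-2/3) = w.
Solving for H: H^(-2/3) = w/16, so H = (16/w)^(3/2).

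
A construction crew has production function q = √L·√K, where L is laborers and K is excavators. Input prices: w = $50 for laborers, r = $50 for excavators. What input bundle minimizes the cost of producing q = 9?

L* = 9, K* = 9

Cost minimization requires the marginal rate of technical substitution to equal the input-price ratio: MP_L/MP_K = w/r.
Here MP_L/MP_K = (1/2)·(K/L)/(1/2) = (K/L). Setting this equal to 50/50 = 1 gives K = L.
Substituting into q = 9: L^(1/2)·(L)^(1/2) = 9.
Solving, L = 9 and K = 9.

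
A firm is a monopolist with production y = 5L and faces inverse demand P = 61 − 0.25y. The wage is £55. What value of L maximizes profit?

Marginal revenue from the inverse demand is MR = 61 − 0.5y.
The marginal product is MP_L = 5.
A monopolist hires until marginal revenue product equals the wage: MR·MP_L = w.
(61 − 2.5L)·5 = 55, so L = 20.

L* = 20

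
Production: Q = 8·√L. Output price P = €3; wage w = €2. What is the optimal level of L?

MP_L = (1/2)·8·L^(-1/2) = 4·L^(-1/2).
Profit maximization for a price taker requires P·MP_L = w: 3·4·L^(-1/2) = 2.
So L^(-1/2) = 1/6, which gives L = 36.

L* = 36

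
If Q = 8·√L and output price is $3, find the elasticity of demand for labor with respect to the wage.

ε = -2

MP_L = (1/2)·8·L^(-1/2), so P·MP_L = w gives 12·L^(-1/2) = w.
Solving, L(w) = (12/w)^(2). This is a constant-elasticity form: L ∝ w^(−2), so ε = −2.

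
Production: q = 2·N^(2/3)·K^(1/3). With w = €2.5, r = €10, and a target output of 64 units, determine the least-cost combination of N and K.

N* = 64, K* = 8

Cost minimization requires the marginal rate of technical substitution to equal the input-price ratio: MP_N/MP_K = w/r.
Here MP_N/MP_K = (2/3)·(K/N)/(1/3) = 2·(K/N). Setting this equal to 2.5/10 = 0.25 gives K = 0.125N.
Substituting into q = 64: 2·N^(2/3)·(0.125N)^(1/3) = 64.
Solving, N = 64 and K = 8.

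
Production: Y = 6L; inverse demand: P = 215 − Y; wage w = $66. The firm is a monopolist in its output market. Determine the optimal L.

Marginal revenue from the inverse demand is MR = 215 − 2Y.
The marginal product is MP_L = 6.
A monopolist hires until marginal revenue product equals the wage: MR·MP_L = w.
(215 − 12L)·6 = 66, so L = 17.

L* = 17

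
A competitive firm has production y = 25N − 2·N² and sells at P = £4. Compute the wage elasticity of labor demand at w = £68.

ε = -2.125

From P·MP_N = w with MP_N = 25 − 4N, labor demand is N(w) = (25 − w/4)/4.
dN/dw = −1/(16) = -0.0625.
At w = 68, N = 2, so ε = (dN/dw)·(w/N) = (-0.0625)·(68/2) = -2.125.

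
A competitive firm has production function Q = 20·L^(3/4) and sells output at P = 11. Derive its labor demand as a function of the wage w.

MP_L = (3/4)·20·L^(-1/4) = 15·L^(-1/4).
Setting P·MP_L = w: 165·L^(-1/4) = w.
Solving for L: L^(-1/4) = w/165, so L = (165/w)^(4).

L(w) = (165/w)^(4)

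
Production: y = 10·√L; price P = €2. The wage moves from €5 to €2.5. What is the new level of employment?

From P·MP_L = w with MP_L = 5·L^(-1/2), the labor demand is L(w) = (10/w)^(2).
At w = 5: L = 4. At w = 2.5: L = 16.

L* = 16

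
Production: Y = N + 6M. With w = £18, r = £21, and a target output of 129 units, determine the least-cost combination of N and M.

N* = 0, M* = 21.5

The inputs are perfect substitutes, so the firm uses whichever has the lower cost per unit of output.
Cost per unit of output via N is 18; via M it is 3.5. M is cheaper.
Producing Y = 129 with M alone: N = 0, M = 21.5.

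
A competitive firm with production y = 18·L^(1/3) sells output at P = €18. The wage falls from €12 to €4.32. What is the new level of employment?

L* = 125

From P·MP_L = w with MP_L = 6·L^(-2/3), the labor demand is L(w) = (108/w)^(3/2).
At w = 12: L = 27. At w = 4.32: L = 125.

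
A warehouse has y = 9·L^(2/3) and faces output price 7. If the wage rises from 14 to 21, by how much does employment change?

ΔL = -19

From P·MP_L = w with MP_L = 6·L^(-1/3), the labor demand is L(w) = (42/w)^(3).
At w = 14: L = 27. At w = 21: L = 8.
ΔL = 8 − 27 = -19.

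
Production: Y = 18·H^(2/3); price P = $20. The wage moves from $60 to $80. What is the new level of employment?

From P·MP_H = w with MP_H = 12·H^(-1/3), the labor demand is H(w) = (240/w)^(3).
At w = 60: H = 64. At w = 80: H = 27.

H* = 27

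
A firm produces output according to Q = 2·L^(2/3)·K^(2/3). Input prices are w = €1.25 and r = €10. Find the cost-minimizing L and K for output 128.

Cost minimization requires the marginal rate of technical substitution to equal the input-price ratio: MP_L/MP_K = w/r.
Here MP_L/MP_K = (2/3)·(K/L)/(2/3) = (K/L). Setting this equal to 1.25/10 = 0.125 gives K = 0.125L.
Substituting into Q = 128: 2·L^(2/3)·(0.125L)^(2/3) = 128.
Solving, L = 64 and K = 8.

L* = 64, K* = 8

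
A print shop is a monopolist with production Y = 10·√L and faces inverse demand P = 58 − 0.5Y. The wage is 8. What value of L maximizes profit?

Marginal revenue from the inverse demand is MR = 58 − Y.
The marginal product is MP_L = 5·L^(-1/2).
A monopolist hires until marginal revenue product equals the wage: MR·MP_L = w.
At L, Y = 10·√L. Substituting and solving: (58 − 10·√L)·5·L^(-1/2) = 8 gives L = 25.

L* = 25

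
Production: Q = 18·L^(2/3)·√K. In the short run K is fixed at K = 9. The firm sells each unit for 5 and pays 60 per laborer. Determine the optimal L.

L* = 27

With K = 9, MP_L = (2/3)·18·L^(-1/3)·9^(1/2) = 36·L^(-1/3).
Profit maximization for a price taker requires P·MP_L = w: 5·36·L^(-1/3) = 60.
So L^(-1/3) = 1/3, which gives L = 27.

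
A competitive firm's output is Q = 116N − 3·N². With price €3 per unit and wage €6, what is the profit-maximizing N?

The marginal product of N is MP_N = 116 − 6N.
A price-taking firm hires until the value of the marginal product equals the wage: P·MP_N = w, so 3·(116 − 6N) = 6.
Then 116 − 6N = 2, giving N = 19.

N* = 19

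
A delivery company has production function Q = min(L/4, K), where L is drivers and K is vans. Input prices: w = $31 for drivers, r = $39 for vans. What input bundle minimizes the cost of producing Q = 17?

L* = 68, K* = 17

With a fixed-proportions technology, the cost-minimizing bundle uses no slack in either input: L/4 = K = Q.
So L = 4·17 = 68 and K = 17.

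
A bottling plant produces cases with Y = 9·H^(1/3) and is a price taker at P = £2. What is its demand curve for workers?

H(w) = (6/w)^(3/2)

MP_H = (1/3)·9·H^(-2/3) = 3·H^(-2/3).
Setting P·MP_H = w: 6·H^(-2/3) = w.
Solving for H: H^(-2/3) = w/6, so H = (6/w)^(3/2).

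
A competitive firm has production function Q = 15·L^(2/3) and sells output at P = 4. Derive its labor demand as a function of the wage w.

MP_L = (2/3)·15·L^(-1/3) = 10·L^(-1/3).
Setting P·MP_L = w: 40·L^(-1/3) = w.
Solving for L: L^(-1/3) = w/40, so L = (40/w)^(3).

L(w) = 64000/w³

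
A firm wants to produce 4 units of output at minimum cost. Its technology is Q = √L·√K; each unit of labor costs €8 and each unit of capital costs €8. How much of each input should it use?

Cost minimization requires the marginal rate of technical substitution to equal the input-price ratio: MP_L/MP_K = w/r.
Here MP_L/MP_K = (1/2)·(K/L)/(1/2) = (K/L). Setting this equal to 8/8 = 1 gives K = L.
Substituting into Q = 4: L^(1/2)·(L)^(1/2) = 4.
Solving, L = 4 and K = 4.

L* = 4, K* = 4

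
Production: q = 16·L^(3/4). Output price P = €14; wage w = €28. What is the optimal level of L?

MP_L = (3/4)·16·L^(-1/4) = 12·L^(-1/4).
Profit maximization for a price taker requires P·MP_L = w: 14·12·L^(-1/4) = 28.
So L^(-1/4) = 1/6, which gives L = 1296.

L* = 1296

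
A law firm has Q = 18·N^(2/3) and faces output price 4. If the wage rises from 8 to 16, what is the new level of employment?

N* = 27

From P·MP_N = w with MP_N = 12·N^(-1/3), the labor demand is N(w) = (48/w)^(3).
At w = 8: N = 216. At w = 16: N = 27.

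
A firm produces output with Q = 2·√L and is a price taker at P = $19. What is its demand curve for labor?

L(w) = 361/w²

MP_L = (1/2)·2·L^(-1/2) = L^(-1/2).
Setting P·MP_L = w: 19·L^(-1/2) = w.
Solving for L: L^(-1/2) = w/19, so L = (19/w)^(2).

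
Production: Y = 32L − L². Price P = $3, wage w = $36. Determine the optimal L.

L* = 10

The marginal product of L is MP_L = 32 − 2L.
A price-taking firm hires until the value of the marginal product equals the wage: P·MP_L = w, so 3·(32 − 2L) = 36.
Then 32 − 2L = 12, giving L = 10.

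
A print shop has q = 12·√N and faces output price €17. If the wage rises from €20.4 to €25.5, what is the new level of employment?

N* = 16

From P·MP_N = w with MP_N = 6·N^(-1/2), the labor demand is N(w) = (102/w)^(2).
At w = 20.4: N = 25. At w = 25.5: N = 16.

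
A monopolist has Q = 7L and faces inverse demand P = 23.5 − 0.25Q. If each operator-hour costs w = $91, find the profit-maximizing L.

Marginal revenue from the inverse demand is MR = 23.5 − 0.5Q.
The marginal product is MP_L = 7.
A monopolist hires until marginal revenue product equals the wage: MR·MP_L = w.
(23.5 − 3.5L)·7 = 91, so L = 3.

L* = 3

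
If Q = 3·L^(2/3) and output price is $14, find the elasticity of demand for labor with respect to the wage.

ε = -3

MP_L = (2/3)·3·L^(-1/3), so P·MP_L = w gives 28·L^(-1/3) = w.
Solving, L(w) = (28/w)^(3). This is a constant-elasticity form: L ∝ w^(−3), so ε = −3.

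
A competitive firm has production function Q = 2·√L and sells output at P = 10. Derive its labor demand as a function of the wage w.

MP_L = (1/2)·2·L^(-1/2) = L^(-1/2).
Setting P·MP_L = w: 10·L^(-1/2) = w.
Solving for L: L^(-1/2) = w/10, so L = (10/w)^(2).

L(w) = 100/w²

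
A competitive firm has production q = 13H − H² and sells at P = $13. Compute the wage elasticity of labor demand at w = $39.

ε = -0.3

From P·MP_H = w with MP_H = 13 − 2H, labor demand is H(w) = (13 − w/13)/2.
dH/dw = −1/(26) = -1/26.
At w = 39, H = 5, so ε = (dH/dw)·(w/H) = (-1/26)·(39/5) = -0.3.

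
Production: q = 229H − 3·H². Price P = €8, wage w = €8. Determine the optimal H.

H* = 38

The marginal product of H is MP_H = 229 − 6H.
A price-taking firm hires until the value of the marginal product equals the wage: P·MP_H = w, so 8·(229 − 6H) = 8.
Then 229 − 6H = 1, giving H = 38.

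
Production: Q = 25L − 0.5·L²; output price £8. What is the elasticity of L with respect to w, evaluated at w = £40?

ε = -0.25

From P·MP_L = w with MP_L = 25 − L, labor demand is L(w) = 25 − w/8.
dL/dw = −1/(8) = -0.125.
At w = 40, L = 20, so ε = (dL/dw)·(w/L) = (-0.125)·(40/20) = -0.25.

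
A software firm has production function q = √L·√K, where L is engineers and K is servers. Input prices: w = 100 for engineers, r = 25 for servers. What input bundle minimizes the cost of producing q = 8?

L* = 4, K* = 16

Cost minimization requires the marginal rate of technical substitution to equal the input-price ratio: MP_L/MP_K = w/r.
Here MP_L/MP_K = (1/2)·(K/L)/(1/2) = (K/L). Setting this equal to 100/25 = 4 gives K = 4L.
Substituting into q = 8: L^(1/2)·(4L)^(1/2) = 8.
Solving, L = 4 and K = 16.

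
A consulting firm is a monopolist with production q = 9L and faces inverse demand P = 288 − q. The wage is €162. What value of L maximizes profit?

Marginal revenue from the inverse demand is MR = 288 − 2q.
The marginal product is MP_L = 9.
A monopolist hires until marginal revenue product equals the wage: MR·MP_L = w.
(288 − 18L)·9 = 162, so L = 15.

L* = 15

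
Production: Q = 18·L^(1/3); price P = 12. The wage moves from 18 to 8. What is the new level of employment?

From P·MP_L = w with MP_L = 6·L^(-2/3), the labor demand is L(w) = (72/w)^(3/2).
At w = 18: L = 8. At w = 8: L = 27.

L* = 27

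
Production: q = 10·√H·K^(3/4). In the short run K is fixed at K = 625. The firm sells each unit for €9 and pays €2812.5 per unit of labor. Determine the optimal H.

H* = 4

With K = 625, MP_H = (1/2)·10·H^(-1/2)·625^(3/4) = 625·H^(-1/2).
Profit maximization for a price taker requires P·MP_H = w: 9·625·H^(-1/2) = 2812.5.
So H^(-1/2) = 0.5, which gives H = 4.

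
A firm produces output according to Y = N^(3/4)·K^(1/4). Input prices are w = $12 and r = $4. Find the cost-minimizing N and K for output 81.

N* = 81, K* = 81

Cost minimization requires the marginal rate of technical substitution to equal the input-price ratio: MP_N/MP_K = w/r.
Here MP_N/MP_K = (3/4)·(K/N)/(1/4) = 3·(K/N). Setting this equal to 12/4 = 3 gives K = N.
Substituting into Y = 81: N^(3/4)·(N)^(1/4) = 81.
Solving, N = 81 and K = 81.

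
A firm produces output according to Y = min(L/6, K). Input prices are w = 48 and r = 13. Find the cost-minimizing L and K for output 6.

With a fixed-proportions technology, the cost-minimizing bundle uses no slack in either input: L/6 = K = Y.
So L = 6·6 = 36 and K = 6.

L* = 36, K* = 6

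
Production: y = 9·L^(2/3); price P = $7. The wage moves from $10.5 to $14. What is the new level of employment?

From P·MP_L = w with MP_L = 6·L^(-1/3), the labor demand is L(w) = (42/w)^(3).
At w = 10.5: L = 64. At w = 14: L = 27.

L* = 27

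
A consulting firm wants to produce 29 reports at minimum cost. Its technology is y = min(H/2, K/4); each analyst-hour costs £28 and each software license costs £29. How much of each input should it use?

With a fixed-proportions technology, the cost-minimizing bundle uses no slack in either input: H/2 = K/4 = y.
So H = 2·29 = 58 and K = 4·29 = 116.

H* = 58, K* = 116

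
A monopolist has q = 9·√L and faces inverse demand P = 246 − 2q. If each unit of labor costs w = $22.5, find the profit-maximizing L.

Marginal revenue from the inverse demand is MR = 246 − 4q.
The marginal product is MP_L = 4.5·L^(-1/2).
A monopolist hires until marginal revenue product equals the wage: MR·MP_L = w.
At L, q = 9·√L. Substituting and solving: (246 − 36·√L)·4.5·L^(-1/2) = 22.5 gives L = 36.

L* = 36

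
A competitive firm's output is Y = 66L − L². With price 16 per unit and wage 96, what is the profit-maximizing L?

L* = 30

The marginal product of L is MP_L = 66 − 2L.
A price-taking firm hires until the value of the marginal product equals the wage: P·MP_L = w, so 16·(66 − 2L) = 96.
Then 66 − 2L = 6, giving L = 30.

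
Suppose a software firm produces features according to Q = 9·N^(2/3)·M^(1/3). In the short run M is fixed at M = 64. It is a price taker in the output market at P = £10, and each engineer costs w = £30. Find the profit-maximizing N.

N* = 512

With M = 64, MP_N = (2/3)·9·N^(-1/3)·64^(1/3) = 24·N^(-1/3).
Profit maximization for a price taker requires P·MP_N = w: 10·24·N^(-1/3) = 30.
So N^(-1/3) = 0.125, which gives N = 512.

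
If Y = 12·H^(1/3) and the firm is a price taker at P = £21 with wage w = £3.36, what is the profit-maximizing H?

MP_H = (1/3)·12·H^(-2/3) = 4·H^(-2/3).
Profit maximization for a price taker requires P·MP_H = w: 21·4·H^(-2/3) = 3.36.
So H^(-2/3) = 0.04, which gives H = 125.

H* = 125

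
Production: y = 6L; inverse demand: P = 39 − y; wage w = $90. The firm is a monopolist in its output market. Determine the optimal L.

L* = 2

Marginal revenue from the inverse demand is MR = 39 − 2y.
The marginal product is MP_L = 6.
A monopolist hires until marginal revenue product equals the wage: MR·MP_L = w.
(39 − 12L)·6 = 90, so L = 2.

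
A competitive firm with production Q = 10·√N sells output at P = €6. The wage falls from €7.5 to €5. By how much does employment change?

From P·MP_N = w with MP_N = 5·N^(-1/2), the labor demand is N(w) = (30/w)^(2).
At w = 7.5: N = 16. At w = 5: N = 36.
ΔN = 36 − 16 = 20.

ΔN = 20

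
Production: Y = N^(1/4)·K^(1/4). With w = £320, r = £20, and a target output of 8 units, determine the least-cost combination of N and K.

N* = 16, K* = 256

Cost minimization requires the marginal rate of technical substitution to equal the input-price ratio: MP_N/MP_K = w/r.
Here MP_N/MP_K = (1/4)·(K/N)/(1/4) = (K/N). Setting this equal to 320/20 = 16 gives K = 16N.
Substituting into Y = 8: N^(1/4)·(16N)^(1/4) = 8.
Solving, N = 16 and K = 256.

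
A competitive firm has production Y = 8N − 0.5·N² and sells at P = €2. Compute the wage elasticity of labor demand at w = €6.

From P·MP_N = w with MP_N = 8 − N, labor demand is N(w) = 8 − w/2.
dN/dw = −1/(2) = -0.5.
At w = 6, N = 5, so ε = (dN/dw)·(w/N) = (-0.5)·(6/5) = -0.6.

ε = -0.6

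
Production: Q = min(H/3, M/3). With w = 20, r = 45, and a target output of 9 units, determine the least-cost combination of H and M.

With a fixed-proportions technology, the cost-minimizing bundle uses no slack in either input: H/3 = M/3 = Q.
So H = 3·9 = 27 and M = 3·9 = 27.

H* = 27, M* = 27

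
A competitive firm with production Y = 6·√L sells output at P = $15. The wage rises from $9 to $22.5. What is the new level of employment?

L* = 4

From P·MP_L = w with MP_L = 3·L^(-1/2), the labor demand is L(w) = (45/w)^(2).
At w = 9: L = 25. At w = 22.5: L = 4.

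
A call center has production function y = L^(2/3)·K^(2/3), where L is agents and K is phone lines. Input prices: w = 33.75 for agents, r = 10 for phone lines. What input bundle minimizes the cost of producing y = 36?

L* = 8, K* = 27

Cost minimization requires the marginal rate of technical substitution to equal the input-price ratio: MP_L/MP_K = w/r.
Here MP_L/MP_K = (2/3)·(K/L)/(2/3) = (K/L). Setting this equal to 33.75/10 = 3.375 gives K = 3.375L.
Substituting into y = 36: L^(2/3)·(3.375L)^(2/3) = 36.
Solving, L = 8 and K = 27.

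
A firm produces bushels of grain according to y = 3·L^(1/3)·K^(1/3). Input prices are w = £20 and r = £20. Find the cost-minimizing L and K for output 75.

Cost minimization requires the marginal rate of technical substitution to equal the input-price ratio: MP_L/MP_K = w/r.
Here MP_L/MP_K = (1/3)·(K/L)/(1/3) = (K/L). Setting this equal to 20/20 = 1 gives K = L.
Substituting into y = 75: 3·L^(1/3)·(L)^(1/3) = 75.
Solving, L = 125 and K = 125.

L* = 125, K* = 125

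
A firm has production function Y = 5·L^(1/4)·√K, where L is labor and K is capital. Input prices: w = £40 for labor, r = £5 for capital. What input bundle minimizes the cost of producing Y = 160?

L* = 16, K* = 256

Cost minimization requires the marginal rate of technical substitution to equal the input-price ratio: MP_L/MP_K = w/r.
Here MP_L/MP_K = (1/4)·(K/L)/(1/2) = 0.5·(K/L). Setting this equal to 40/5 = 8 gives K = 16L.
Substituting into Y = 160: 5·L^(1/4)·(16L)^(1/2) = 160.
Solving, L = 16 and K = 256.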